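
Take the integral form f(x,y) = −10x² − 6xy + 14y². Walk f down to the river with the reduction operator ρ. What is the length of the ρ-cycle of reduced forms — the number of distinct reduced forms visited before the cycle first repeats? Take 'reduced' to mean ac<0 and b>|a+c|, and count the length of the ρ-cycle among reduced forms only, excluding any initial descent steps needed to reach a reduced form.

D = 596, ⌊√D⌋ = 24
descent: ρ → (14,6,-10)  [lands on river]
river: ρ → (-10,14,10)
river: ρ → (10,6,-14)
river: ρ → (-14,22,2)
river: ρ → (2,22,-14)
river: ρ → (-14,6,10)
river: ρ → (10,14,-10)
river: ρ → (-10,6,14)
river: ρ → (14,22,-2)
river: ρ → (-2,22,14)
ρ-cycle length = 10 (tail of 1 descent step not counted)

10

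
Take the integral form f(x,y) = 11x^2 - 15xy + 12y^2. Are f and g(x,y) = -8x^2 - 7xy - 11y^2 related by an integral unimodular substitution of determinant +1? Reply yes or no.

D₁ = -303, D₂ = -303
f: translate: b→7 (≡-15 mod 22), so (11,-15,12)→(11,7,8)
f: flip: (11,7,8)→(8,-7,11)
f: reduced (well bottom): (8,-7,11) with a≤c, −a<b≤a
g is negative-definite; reduce −g:
−g: reduced (well bottom): (8,7,11) with a≤c, −a<b≤a
flip sign back: reduced form of g is (-8,-7,-11)
reduced forms (8, -7, 11) vs (-8, -7, -11) ⇒ inequivalent

no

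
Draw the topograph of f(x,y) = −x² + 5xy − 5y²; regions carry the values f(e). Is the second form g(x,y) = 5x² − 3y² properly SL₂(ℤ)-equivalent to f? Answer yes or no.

D₁ = 5, D₂ = 60
discriminants differ ⇒ not SL₂(ℤ)-equivalent

no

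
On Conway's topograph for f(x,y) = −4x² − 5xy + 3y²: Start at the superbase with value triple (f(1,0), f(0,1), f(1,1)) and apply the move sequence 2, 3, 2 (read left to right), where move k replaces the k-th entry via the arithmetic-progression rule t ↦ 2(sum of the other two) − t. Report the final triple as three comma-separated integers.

start (-4,3,-6) = (f(1,0),f(0,1),f(1,1))
replace slot 2: 2·((-4)+(-6)) − 3 = -23 → (-4,-23,-6)
replace slot 3: 2·((-4)+(-23)) − (-6) = -48 → (-4,-23,-48)
replace slot 2: 2·((-4)+(-48)) − (-23) = -81 → (-4,-81,-48)

-4,-81,-48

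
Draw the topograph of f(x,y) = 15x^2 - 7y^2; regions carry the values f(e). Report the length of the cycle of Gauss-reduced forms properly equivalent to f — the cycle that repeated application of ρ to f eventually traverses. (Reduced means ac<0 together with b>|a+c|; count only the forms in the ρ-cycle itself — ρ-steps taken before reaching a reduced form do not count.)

D = 420, ⌊√D⌋ = 20
descent: ρ → (-7,14,8)  [lands on river]
river: ρ → (8,18,-3)
river: ρ → (-3,18,8)
river: ρ → (8,14,-7)
ρ-cycle length = 4 (tail of 1 descent step not counted)

4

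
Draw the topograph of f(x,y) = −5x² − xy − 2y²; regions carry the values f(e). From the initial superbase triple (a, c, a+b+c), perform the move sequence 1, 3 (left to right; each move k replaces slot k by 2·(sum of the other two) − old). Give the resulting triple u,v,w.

start (-5,-2,-8) = (f(1,0),f(0,1),f(1,1))
replace slot 1: 2·((-2)+(-8)) − (-5) = -15 → (-15,-2,-8)
replace slot 3: 2·((-15)+(-2)) − (-8) = -26 → (-15,-2,-26)

-15,-2,-26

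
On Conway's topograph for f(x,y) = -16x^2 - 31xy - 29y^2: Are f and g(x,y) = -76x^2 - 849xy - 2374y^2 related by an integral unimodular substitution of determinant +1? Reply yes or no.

D₁ = -895, D₂ = -895
f is negative-definite; reduce −f:
−f: translate: b→-1 (≡31 mod 32), so (16,31,29)→(16,-1,14)
−f: flip: (16,-1,14)→(14,1,16)
−f: reduced (well bottom): (14,1,16) with a≤c, −a<b≤a
flip sign back: reduced form of f is (-14,-1,-16)
g is negative-definite; reduce −g:
−g: translate: b→-63 (≡849 mod 152), so (76,849,2374)→(76,-63,16)
−g: flip: (76,-63,16)→(16,63,76)
−g: translate: b→-1 (≡63 mod 32), so (16,63,76)→(16,-1,14)
−g: flip: (16,-1,14)→(14,1,16)
−g: reduced (well bottom): (14,1,16) with a≤c, −a<b≤a
flip sign back: reduced form of g is (-14,-1,-16)
reduced forms (-14, -1, -16) vs (-14, -1, -16) ⇒ equivalent

yes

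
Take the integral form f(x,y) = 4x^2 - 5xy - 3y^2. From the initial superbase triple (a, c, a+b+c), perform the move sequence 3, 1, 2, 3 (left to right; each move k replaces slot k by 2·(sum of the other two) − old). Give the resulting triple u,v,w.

start (4,-3,-4) = (f(1,0),f(0,1),f(1,1))
replace slot 3: 2·(4+(-3)) − (-4) = 6 → (4,-3,6)
replace slot 1: 2·((-3)+6) − 4 = 2 → (2,-3,6)
replace slot 2: 2·(2+6) − (-3) = 19 → (2,19,6)
replace slot 3: 2·(2+19) − 6 = 36 → (2,19,36)

2,19,36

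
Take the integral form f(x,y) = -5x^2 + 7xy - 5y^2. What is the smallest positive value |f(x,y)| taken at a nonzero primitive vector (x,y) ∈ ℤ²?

translate: b→3 (≡-7 mod 10), so (5,-7,5)→(5,3,3)
flip: (5,3,3)→(3,-3,5)
translate: b→3 (≡-3 mod 6), so (3,-3,5)→(3,3,5)
reduced (well bottom): (3,3,5) with a≤c, −a<b≤a
well minimum |f| = |-3| = 3 (negative-definite)

3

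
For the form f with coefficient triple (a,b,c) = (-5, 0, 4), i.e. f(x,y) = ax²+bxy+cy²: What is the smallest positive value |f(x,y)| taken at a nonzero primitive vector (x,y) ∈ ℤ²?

descent: ρ → (4,8,-1)  [lands on river]
river: ρ → (-1,8,4)
closes: descent 1, river 2
min |a| on river = 1

1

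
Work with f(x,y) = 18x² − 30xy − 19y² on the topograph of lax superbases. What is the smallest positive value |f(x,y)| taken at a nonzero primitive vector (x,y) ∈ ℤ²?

descent: ρ → (-19,30,18)  [lands on river]
river: ρ → (18,42,-7)
river: ρ → (-7,42,18)
river: ρ → (18,30,-19)
river: ρ → (-19,46,2)
river: ρ → (2,46,-19)
closes: descent 1, river 6
min |a| on river = 2

2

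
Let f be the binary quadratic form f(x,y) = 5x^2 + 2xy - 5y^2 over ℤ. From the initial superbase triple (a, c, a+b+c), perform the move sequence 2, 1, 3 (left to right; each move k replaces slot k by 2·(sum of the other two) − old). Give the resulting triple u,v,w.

start (5,-5,2) = (f(1,0),f(0,1),f(1,1))
replace slot 2: 2·(5+2) − (-5) = 19 → (5,19,2)
replace slot 1: 2·(19+2) − 5 = 37 → (37,19,2)
replace slot 3: 2·(37+19) − 2 = 110 → (37,19,110)

37,19,110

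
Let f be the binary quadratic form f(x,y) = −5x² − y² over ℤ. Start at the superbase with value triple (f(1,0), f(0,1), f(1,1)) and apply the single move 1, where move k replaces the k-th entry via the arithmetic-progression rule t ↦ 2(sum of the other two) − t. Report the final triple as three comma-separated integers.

start (-5,-1,-6) = (f(1,0),f(0,1),f(1,1))
replace slot 1: 2·((-1)+(-6)) − (-5) = -9 → (-9,-1,-6)

-9,-1,-6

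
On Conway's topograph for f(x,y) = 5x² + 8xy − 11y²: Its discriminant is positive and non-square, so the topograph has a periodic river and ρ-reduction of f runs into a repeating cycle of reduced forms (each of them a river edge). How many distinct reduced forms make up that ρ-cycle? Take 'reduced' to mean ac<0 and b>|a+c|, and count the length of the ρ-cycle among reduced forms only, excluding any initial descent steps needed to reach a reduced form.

D = 284, ⌊√D⌋ = 16
river: ρ → (-11,14,2)
river: ρ → (2,14,-11)
river: ρ → (-11,8,5)
river: ρ → (5,12,-7)
river: ρ → (-7,16,1)
river: ρ → (1,16,-7)
river: ρ → (-7,12,5)
river: ρ → (5,8,-11)
ρ-cycle length = 8 (tail of 0 descent steps not counted)

8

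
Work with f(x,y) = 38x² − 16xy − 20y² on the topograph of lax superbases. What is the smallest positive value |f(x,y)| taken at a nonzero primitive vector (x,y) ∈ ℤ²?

descent: ρ → (-20,56,2)  [lands on river]
river: ρ → (2,56,-20)
river: ρ → (-20,24,34)
river: ρ → (34,44,-10)
river: ρ → (-10,56,4)
river: ρ → (4,56,-10)
river: ρ → (-10,44,34)
river: ρ → (34,24,-20)
closes: descent 1, river 8
min |a| on river = 2

2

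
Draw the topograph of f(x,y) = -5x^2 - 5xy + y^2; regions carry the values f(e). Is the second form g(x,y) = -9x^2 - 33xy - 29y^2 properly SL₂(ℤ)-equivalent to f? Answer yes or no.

D₁ = 45, D₂ = 45
river cycle of f (length 2): (1, 5, -5), (-5, 5, 1)
river cycle of g (length 2): (-5, 5, 1), (1, 5, -5)
cycles coincide ⇒ equivalent

yes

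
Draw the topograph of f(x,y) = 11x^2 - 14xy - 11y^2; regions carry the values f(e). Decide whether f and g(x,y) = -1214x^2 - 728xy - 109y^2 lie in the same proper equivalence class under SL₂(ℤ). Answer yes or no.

D₁ = 680, D₂ = 680
river cycle of f (length 10): (-11, 14, 11), (11, 8, -14), (-14, 20, 5), (5, 20, -14), (-14, 8, 11), (11, 14, -11), (-11, 8, 14), (14, 20, -5), (-5, 20, 14), (14, 8, -11)
river cycle of g (length 10): (-11, 14, 11), (11, 8, -14), (-14, 20, 5), (5, 20, -14), (-14, 8, 11), (11, 14, -11), (-11, 8, 14), (14, 20, -5), (-5, 20, 14), (14, 8, -11)
cycles coincide ⇒ equivalent

yes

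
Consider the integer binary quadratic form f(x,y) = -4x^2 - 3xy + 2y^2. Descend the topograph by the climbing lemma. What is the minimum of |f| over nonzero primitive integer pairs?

descent: ρ → (2,3,-4)  [lands on river]
river: ρ → (-4,5,1)
river: ρ → (1,5,-4)
river: ρ → (-4,3,2)
river: ρ → (2,5,-2)
river: ρ → (-2,3,4)
river: ρ → (4,5,-1)
river: ρ → (-1,5,4)
river: ρ → (4,3,-2)
river: ρ → (-2,5,2)
closes: descent 1, river 10
min |a| on river = 1

1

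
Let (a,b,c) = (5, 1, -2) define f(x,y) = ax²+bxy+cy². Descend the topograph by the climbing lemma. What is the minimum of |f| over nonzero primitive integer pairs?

descent: ρ → (-2,3,4)  [lands on river]
river: ρ → (4,5,-1)
river: ρ → (-1,5,4)
river: ρ → (4,3,-2)
river: ρ → (-2,5,2)
river: ρ → (2,3,-4)
river: ρ → (-4,5,1)
river: ρ → (1,5,-4)
river: ρ → (-4,3,2)
river: ρ → (2,5,-2)
closes: descent 1, river 10
min |a| on river = 1

1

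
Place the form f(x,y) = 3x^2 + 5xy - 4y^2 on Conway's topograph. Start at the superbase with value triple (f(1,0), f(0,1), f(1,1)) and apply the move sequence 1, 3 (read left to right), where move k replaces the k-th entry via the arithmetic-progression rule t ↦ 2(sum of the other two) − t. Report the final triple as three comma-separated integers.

start (3,-4,4) = (f(1,0),f(0,1),f(1,1))
replace slot 1: 2·((-4)+4) − 3 = -3 → (-3,-4,4)
replace slot 3: 2·((-3)+(-4)) − 4 = -18 → (-3,-4,-18)

-3,-4,-18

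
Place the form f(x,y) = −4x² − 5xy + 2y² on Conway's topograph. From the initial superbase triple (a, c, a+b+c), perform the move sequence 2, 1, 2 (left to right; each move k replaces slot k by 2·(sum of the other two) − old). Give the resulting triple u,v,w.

start (-4,2,-7) = (f(1,0),f(0,1),f(1,1))
replace slot 2: 2·((-4)+(-7)) − 2 = -24 → (-4,-24,-7)
replace slot 1: 2·((-24)+(-7)) − (-4) = -58 → (-58,-24,-7)
replace slot 2: 2·((-58)+(-7)) − (-24) = -106 → (-58,-106,-7)

-58,-106,-7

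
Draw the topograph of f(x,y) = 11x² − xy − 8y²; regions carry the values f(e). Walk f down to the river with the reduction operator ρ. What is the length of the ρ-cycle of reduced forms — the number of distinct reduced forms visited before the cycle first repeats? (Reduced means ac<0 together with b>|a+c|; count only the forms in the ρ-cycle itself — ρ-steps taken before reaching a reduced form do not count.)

D = 353, ⌊√D⌋ = 18
descent: ρ → (-8,17,2)  [lands on river]
river: ρ → (2,15,-16)
river: ρ → (-16,17,1)
river: ρ → (1,17,-16)
river: ρ → (-16,15,2)
river: ρ → (2,17,-8)
river: ρ → (-8,15,4)
river: ρ → (4,17,-4)
river: ρ → (-4,15,8)
river: ρ → (8,17,-2)
river: ρ → (-2,15,16)
river: ρ → (16,17,-1)
river: ρ → (-1,17,16)
river: ρ → (16,15,-2)
river: ρ → (-2,17,8)
river: ρ → (8,15,-4)
river: ρ → (-4,17,4)
river: ρ → (4,15,-8)
ρ-cycle length = 18 (tail of 1 descent step not counted)

18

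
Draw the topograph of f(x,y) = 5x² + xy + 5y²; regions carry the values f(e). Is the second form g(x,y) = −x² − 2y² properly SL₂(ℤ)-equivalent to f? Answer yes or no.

D₁ = -99, D₂ = -8
discriminants differ ⇒ not SL₂(ℤ)-equivalent

no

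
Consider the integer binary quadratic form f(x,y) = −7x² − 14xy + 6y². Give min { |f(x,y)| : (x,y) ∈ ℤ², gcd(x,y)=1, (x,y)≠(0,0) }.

descent: ρ → (6,14,-7)  [lands on river]
river: ρ → (-7,14,6)
river: ρ → (6,10,-11)
river: ρ → (-11,12,5)
river: ρ → (5,18,-2)
river: ρ → (-2,18,5)
river: ρ → (5,12,-11)
river: ρ → (-11,10,6)
closes: descent 1, river 8
min |a| on river = 2

2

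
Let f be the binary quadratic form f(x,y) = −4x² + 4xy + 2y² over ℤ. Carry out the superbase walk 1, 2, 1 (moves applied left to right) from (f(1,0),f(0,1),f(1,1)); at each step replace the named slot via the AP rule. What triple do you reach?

start (-4,2,2) = (f(1,0),f(0,1),f(1,1))
replace slot 1: 2·(2+2) − (-4) = 12 → (12,2,2)
replace slot 2: 2·(12+2) − 2 = 26 → (12,26,2)
replace slot 1: 2·(26+2) − 12 = 44 → (44,26,2)

44,26,2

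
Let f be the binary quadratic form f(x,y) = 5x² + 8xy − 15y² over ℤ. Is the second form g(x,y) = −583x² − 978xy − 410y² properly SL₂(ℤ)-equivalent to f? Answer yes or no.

D₁ = 364, D₂ = 364
river cycle of f (length 8): (5, 18, -2), (-2, 18, 5), (5, 12, -11), (-11, 10, 6), (6, 14, -7), (-7, 14, 6), (6, 10, -11), (-11, 12, 5)
river cycle of g (length 8): (5, 18, -2), (-2, 18, 5), (5, 12, -11), (-11, 10, 6), (6, 14, -7), (-7, 14, 6), (6, 10, -11), (-11, 12, 5)
cycles coincide ⇒ equivalent

yes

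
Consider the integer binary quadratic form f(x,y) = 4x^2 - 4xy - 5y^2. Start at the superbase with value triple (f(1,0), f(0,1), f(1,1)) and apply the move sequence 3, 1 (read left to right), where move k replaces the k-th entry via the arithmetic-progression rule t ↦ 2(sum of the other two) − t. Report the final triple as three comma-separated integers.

start (4,-5,-5) = (f(1,0),f(0,1),f(1,1))
replace slot 3: 2·(4+(-5)) − (-5) = 3 → (4,-5,3)
replace slot 1: 2·((-5)+3) − 4 = -8 → (-8,-5,3)

-8,-5,3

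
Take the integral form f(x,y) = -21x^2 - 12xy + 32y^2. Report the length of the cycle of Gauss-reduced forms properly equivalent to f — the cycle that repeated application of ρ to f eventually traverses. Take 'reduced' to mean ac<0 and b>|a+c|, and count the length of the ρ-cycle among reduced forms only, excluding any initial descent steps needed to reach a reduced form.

D = 2832, ⌊√D⌋ = 53
descent: ρ → (32,12,-21)  [lands on river]
river: ρ → (-21,30,23)
river: ρ → (23,16,-28)
river: ρ → (-28,40,11)
river: ρ → (11,48,-12)
river: ρ → (-12,48,11)
river: ρ → (11,40,-28)
river: ρ → (-28,16,23)
river: ρ → (23,30,-21)
river: ρ → (-21,12,32)
river: ρ → (32,52,-1)
river: ρ → (-1,52,32)
ρ-cycle length = 12 (tail of 1 descent step not counted)

12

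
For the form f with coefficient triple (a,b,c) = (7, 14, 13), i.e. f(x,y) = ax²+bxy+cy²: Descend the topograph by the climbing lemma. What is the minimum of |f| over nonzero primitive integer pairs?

translate: b→0 (≡14 mod 14), so (7,14,13)→(7,0,6)
flip: (7,0,6)→(6,0,7)
reduced (well bottom): (6,0,7) with a≤c, −a<b≤a
well minimum = a = 6

6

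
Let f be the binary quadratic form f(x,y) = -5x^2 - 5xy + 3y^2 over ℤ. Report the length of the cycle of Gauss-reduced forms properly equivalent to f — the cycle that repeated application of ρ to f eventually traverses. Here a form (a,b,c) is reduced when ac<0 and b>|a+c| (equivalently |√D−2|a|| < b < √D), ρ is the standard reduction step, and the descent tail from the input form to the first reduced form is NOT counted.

D = 85, ⌊√D⌋ = 9
descent: ρ → (3,5,-5)  [lands on river]
river: ρ → (-5,5,3)
river: ρ → (3,7,-3)
river: ρ → (-3,5,5)
river: ρ → (5,5,-3)
river: ρ → (-3,7,3)
ρ-cycle length = 6 (tail of 1 descent step not counted)

6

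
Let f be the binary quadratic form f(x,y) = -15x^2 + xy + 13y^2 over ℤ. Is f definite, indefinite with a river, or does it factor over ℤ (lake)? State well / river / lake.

D = b²−4ac = 1² − 4·(-15)·13 = 781
D > 0 non-square ⇒ indefinite ⇒ periodic river

river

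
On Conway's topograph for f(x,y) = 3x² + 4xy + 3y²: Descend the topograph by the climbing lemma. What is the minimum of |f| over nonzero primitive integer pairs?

translate: b→-2 (≡4 mod 6), so (3,4,3)→(3,-2,2)
flip: (3,-2,2)→(2,2,3)
reduced (well bottom): (2,2,3) with a≤c, −a<b≤a
well minimum = a = 2

2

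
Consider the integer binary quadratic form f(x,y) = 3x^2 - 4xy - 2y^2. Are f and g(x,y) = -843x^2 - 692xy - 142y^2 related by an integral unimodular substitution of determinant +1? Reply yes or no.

D₁ = 40, D₂ = 40
river cycle of f (length 6): (-2, 4, 3), (3, 2, -3), (-3, 4, 2), (2, 4, -3), (-3, 2, 3), (3, 4, -2)
river cycle of g (length 6): (-2, 4, 3), (3, 2, -3), (-3, 4, 2), (2, 4, -3), (-3, 2, 3), (3, 4, -2)
cycles coincide ⇒ equivalent

yes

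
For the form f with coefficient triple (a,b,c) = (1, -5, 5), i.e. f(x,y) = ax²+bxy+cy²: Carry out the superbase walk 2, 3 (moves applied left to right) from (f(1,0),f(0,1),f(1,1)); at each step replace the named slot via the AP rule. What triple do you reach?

start (1,5,1) = (f(1,0),f(0,1),f(1,1))
replace slot 2: 2·(1+1) − 5 = -1 → (1,-1,1)
replace slot 3: 2·(1+(-1)) − 1 = -1 → (1,-1,-1)

1,-1,-1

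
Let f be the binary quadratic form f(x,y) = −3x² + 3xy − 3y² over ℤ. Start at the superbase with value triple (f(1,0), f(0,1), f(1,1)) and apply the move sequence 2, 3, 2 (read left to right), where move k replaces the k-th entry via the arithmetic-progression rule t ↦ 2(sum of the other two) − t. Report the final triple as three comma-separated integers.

start (-3,-3,-3) = (f(1,0),f(0,1),f(1,1))
replace slot 2: 2·((-3)+(-3)) − (-3) = -9 → (-3,-9,-3)
replace slot 3: 2·((-3)+(-9)) − (-3) = -21 → (-3,-9,-21)
replace slot 2: 2·((-3)+(-21)) − (-9) = -39 → (-3,-39,-21)

-3,-39,-21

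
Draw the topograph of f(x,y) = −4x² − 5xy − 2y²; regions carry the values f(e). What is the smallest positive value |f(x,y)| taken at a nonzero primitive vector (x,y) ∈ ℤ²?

translate: b→-3 (≡5 mod 8), so (4,5,2)→(4,-3,1)
flip: (4,-3,1)→(1,3,4)
translate: b→1 (≡3 mod 2), so (1,3,4)→(1,1,2)
reduced (well bottom): (1,1,2) with a≤c, −a<b≤a
well minimum |f| = |-1| = 1 (negative-definite)

1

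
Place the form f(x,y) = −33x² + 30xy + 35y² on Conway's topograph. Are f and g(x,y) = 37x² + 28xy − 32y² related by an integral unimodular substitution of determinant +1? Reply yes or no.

D₁ = 5520, D₂ = 5520
river cycle of f (length 12): (35, 40, -28), (-28, 72, 3), (3, 72, -28), (-28, 40, 35), (35, 30, -33), (-33, 36, 32), (32, 28, -37), (-37, 46, 23), (23, 46, -37), (-37, 28, 32), … (2 more)
river cycle of g (length 12): (-32, 36, 33), (33, 30, -35), (-35, 40, 28), (28, 72, -3), (-3, 72, 28), (28, 40, -35), (-35, 30, 33), (33, 36, -32), (-32, 28, 37), (37, 46, -23), … (2 more)
cycles differ ⇒ inequivalent

no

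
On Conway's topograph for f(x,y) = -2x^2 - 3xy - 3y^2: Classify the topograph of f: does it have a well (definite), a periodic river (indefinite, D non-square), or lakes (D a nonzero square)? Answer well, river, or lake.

D = b²−4ac = (-3)² − 4·(-2)·(-3) = -15
D < 0 ⇒ definite ⇒ every region one sign ⇒ single well

well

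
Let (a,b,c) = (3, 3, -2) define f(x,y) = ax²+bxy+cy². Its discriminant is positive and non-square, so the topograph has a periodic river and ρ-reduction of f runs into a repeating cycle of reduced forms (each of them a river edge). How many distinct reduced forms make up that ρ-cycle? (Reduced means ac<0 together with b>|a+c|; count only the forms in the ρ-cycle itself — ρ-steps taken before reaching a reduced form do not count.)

D = 33, ⌊√D⌋ = 5
river: ρ → (-2,5,1)
river: ρ → (1,5,-2)
river: ρ → (-2,3,3)
river: ρ → (3,3,-2)
ρ-cycle length = 4 (tail of 0 descent steps not counted)

4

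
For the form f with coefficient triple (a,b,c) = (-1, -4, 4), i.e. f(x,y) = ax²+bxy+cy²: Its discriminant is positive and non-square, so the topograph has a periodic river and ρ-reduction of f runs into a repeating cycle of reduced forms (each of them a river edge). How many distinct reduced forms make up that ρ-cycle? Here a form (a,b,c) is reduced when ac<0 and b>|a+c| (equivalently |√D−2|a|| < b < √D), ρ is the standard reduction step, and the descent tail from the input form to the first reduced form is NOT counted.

D = 32, ⌊√D⌋ = 5
descent: ρ → (4,4,-1)  [lands on river]
river: ρ → (-1,4,4)
ρ-cycle length = 2 (tail of 1 descent step not counted)

2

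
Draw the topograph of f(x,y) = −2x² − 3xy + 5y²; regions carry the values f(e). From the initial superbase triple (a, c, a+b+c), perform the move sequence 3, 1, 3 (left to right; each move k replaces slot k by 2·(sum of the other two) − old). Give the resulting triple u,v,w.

start (-2,5,0) = (f(1,0),f(0,1),f(1,1))
replace slot 3: 2·((-2)+5) − 0 = 6 → (-2,5,6)
replace slot 1: 2·(5+6) − (-2) = 24 → (24,5,6)
replace slot 3: 2·(24+5) − 6 = 52 → (24,5,52)

24,5,52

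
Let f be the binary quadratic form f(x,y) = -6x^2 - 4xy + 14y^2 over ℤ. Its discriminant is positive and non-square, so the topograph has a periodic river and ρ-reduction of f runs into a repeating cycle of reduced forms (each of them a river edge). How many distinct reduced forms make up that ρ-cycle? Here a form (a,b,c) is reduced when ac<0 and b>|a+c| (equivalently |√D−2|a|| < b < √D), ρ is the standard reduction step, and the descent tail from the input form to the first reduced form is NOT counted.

D = 352, ⌊√D⌋ = 18
descent: ρ → (14,4,-6)
descent: ρ → (-6,8,12)  [lands on river]
river: ρ → (12,16,-2)
river: ρ → (-2,16,12)
river: ρ → (12,8,-6)
river: ρ → (-6,16,4)
river: ρ → (4,16,-6)
ρ-cycle length = 6 (tail of 2 descent steps not counted)

6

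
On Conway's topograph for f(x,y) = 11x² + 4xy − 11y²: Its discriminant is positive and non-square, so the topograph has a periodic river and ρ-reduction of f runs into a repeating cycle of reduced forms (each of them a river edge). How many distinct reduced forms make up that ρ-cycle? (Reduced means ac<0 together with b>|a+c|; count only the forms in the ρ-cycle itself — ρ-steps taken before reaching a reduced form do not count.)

D = 500, ⌊√D⌋ = 22
river: ρ → (-11,18,4)
river: ρ → (4,22,-1)
river: ρ → (-1,22,4)
river: ρ → (4,18,-11)
river: ρ → (-11,4,11)
river: ρ → (11,18,-4)
river: ρ → (-4,22,1)
river: ρ → (1,22,-4)
river: ρ → (-4,18,11)
river: ρ → (11,4,-11)
ρ-cycle length = 10 (tail of 0 descent steps not counted)

10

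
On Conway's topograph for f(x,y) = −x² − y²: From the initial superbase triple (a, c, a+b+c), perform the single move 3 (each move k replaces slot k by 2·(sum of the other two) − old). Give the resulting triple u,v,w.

start (-1,-1,-2) = (f(1,0),f(0,1),f(1,1))
replace slot 3: 2·((-1)+(-1)) − (-2) = -2 → (-1,-1,-2)

-1,-1,-2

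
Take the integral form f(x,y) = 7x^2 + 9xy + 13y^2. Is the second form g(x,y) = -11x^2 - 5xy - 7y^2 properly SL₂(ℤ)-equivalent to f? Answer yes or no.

D₁ = -283, D₂ = -283
f: translate: b→-5 (≡9 mod 14), so (7,9,13)→(7,-5,11)
f: reduced (well bottom): (7,-5,11) with a≤c, −a<b≤a
g is negative-definite; reduce −g:
−g: flip: (11,5,7)→(7,-5,11)
−g: reduced (well bottom): (7,-5,11) with a≤c, −a<b≤a
flip sign back: reduced form of g is (-7,5,-11)
reduced forms (7, -5, 11) vs (-7, 5, -11) ⇒ inequivalent

no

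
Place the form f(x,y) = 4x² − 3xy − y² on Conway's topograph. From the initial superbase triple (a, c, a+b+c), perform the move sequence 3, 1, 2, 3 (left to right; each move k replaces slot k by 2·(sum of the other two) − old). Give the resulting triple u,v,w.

start (4,-1,0) = (f(1,0),f(0,1),f(1,1))
replace slot 3: 2·(4+(-1)) − 0 = 6 → (4,-1,6)
replace slot 1: 2·((-1)+6) − 4 = 6 → (6,-1,6)
replace slot 2: 2·(6+6) − (-1) = 25 → (6,25,6)
replace slot 3: 2·(6+25) − 6 = 56 → (6,25,56)

6,25,56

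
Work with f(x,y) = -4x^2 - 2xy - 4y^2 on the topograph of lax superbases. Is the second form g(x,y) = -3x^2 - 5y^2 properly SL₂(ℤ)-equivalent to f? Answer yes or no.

D₁ = -60, D₂ = -60
f is negative-definite; reduce −f:
−f: reduced (well bottom): (4,2,4) with a≤c, −a<b≤a
flip sign back: reduced form of f is (-4,-2,-4)
g is negative-definite; reduce −g:
−g: reduced (well bottom): (3,0,5) with a≤c, −a<b≤a
flip sign back: reduced form of g is (-3,0,-5)
reduced forms (-4, -2, -4) vs (-3, 0, -5) ⇒ inequivalent

no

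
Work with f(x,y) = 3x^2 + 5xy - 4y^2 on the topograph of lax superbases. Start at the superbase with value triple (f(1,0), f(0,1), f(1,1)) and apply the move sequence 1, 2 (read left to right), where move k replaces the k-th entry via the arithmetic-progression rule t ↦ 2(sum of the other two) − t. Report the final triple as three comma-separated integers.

start (3,-4,4) = (f(1,0),f(0,1),f(1,1))
replace slot 1: 2·((-4)+4) − 3 = -3 → (-3,-4,4)
replace slot 2: 2·((-3)+4) − (-4) = 6 → (-3,6,4)

-3,6,4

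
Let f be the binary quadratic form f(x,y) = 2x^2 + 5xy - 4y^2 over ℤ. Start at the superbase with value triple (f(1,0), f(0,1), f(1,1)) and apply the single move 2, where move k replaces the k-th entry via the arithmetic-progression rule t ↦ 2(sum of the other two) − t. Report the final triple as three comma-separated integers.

start (2,-4,3) = (f(1,0),f(0,1),f(1,1))
replace slot 2: 2·(2+3) − (-4) = 14 → (2,14,3)

2,14,3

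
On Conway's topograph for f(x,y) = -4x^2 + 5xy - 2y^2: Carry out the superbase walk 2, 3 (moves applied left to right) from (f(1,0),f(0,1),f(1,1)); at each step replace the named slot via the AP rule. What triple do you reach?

start (-4,-2,-1) = (f(1,0),f(0,1),f(1,1))
replace slot 2: 2·((-4)+(-1)) − (-2) = -8 → (-4,-8,-1)
replace slot 3: 2·((-4)+(-8)) − (-1) = -23 → (-4,-8,-23)

-4,-8,-23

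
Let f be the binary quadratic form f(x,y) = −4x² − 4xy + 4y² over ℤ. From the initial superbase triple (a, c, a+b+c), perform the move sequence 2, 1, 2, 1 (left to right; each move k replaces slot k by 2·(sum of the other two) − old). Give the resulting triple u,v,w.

start (-4,4,-4) = (f(1,0),f(0,1),f(1,1))
replace slot 2: 2·((-4)+(-4)) − 4 = -20 → (-4,-20,-4)
replace slot 1: 2·((-20)+(-4)) − (-4) = -44 → (-44,-20,-4)
replace slot 2: 2·((-44)+(-4)) − (-20) = -76 → (-44,-76,-4)
replace slot 1: 2·((-76)+(-4)) − (-44) = -116 → (-116,-76,-4)

-116,-76,-4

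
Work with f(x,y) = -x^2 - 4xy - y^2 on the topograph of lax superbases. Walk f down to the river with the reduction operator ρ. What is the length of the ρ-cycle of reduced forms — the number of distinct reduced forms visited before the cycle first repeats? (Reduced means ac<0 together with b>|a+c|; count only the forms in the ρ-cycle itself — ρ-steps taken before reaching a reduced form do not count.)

D = 12, ⌊√D⌋ = 3
descent: ρ → (-1,2,2)  [lands on river]
river: ρ → (2,2,-1)
ρ-cycle length = 2 (tail of 1 descent step not counted)

2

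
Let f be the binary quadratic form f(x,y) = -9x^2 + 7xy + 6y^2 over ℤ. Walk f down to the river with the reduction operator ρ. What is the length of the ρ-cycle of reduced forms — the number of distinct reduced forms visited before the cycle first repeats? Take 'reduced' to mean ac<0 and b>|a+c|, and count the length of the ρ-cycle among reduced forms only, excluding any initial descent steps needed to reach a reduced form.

D = 265, ⌊√D⌋ = 16
river: ρ → (6,5,-10)
river: ρ → (-10,15,1)
river: ρ → (1,15,-10)
river: ρ → (-10,5,6)
river: ρ → (6,7,-9)
river: ρ → (-9,11,4)
river: ρ → (4,13,-6)
river: ρ → (-6,11,6)
river: ρ → (6,13,-4)
river: ρ → (-4,11,9)
river: ρ → (9,7,-6)
river: ρ → (-6,5,10)
river: ρ → (10,15,-1)
river: ρ → (-1,15,10)
river: ρ → (10,5,-6)
river: ρ → (-6,7,9)
river: ρ → (9,11,-4)
river: ρ → (-4,13,6)
river: ρ → (6,11,-6)
river: ρ → (-6,13,4)
river: ρ → (4,11,-9)
river: ρ → (-9,7,6)
ρ-cycle length = 22 (tail of 0 descent steps not counted)

22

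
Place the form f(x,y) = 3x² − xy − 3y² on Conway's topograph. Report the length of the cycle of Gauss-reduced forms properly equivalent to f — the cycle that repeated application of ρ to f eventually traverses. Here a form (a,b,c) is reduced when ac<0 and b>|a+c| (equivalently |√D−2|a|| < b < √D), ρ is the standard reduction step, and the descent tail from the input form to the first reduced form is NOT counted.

D = 37, ⌊√D⌋ = 6
descent: ρ → (-3,1,3)  [lands on river]
river: ρ → (3,5,-1)
river: ρ → (-1,5,3)
river: ρ → (3,1,-3)
river: ρ → (-3,5,1)
river: ρ → (1,5,-3)
ρ-cycle length = 6 (tail of 1 descent step not counted)

6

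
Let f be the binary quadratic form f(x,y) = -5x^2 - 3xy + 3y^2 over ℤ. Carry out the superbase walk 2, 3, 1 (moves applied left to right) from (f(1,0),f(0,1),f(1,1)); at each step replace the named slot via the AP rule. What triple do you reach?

start (-5,3,-5) = (f(1,0),f(0,1),f(1,1))
replace slot 2: 2·((-5)+(-5)) − 3 = -23 → (-5,-23,-5)
replace slot 3: 2·((-5)+(-23)) − (-5) = -51 → (-5,-23,-51)
replace slot 1: 2·((-23)+(-51)) − (-5) = -143 → (-143,-23,-51)

-143,-23,-51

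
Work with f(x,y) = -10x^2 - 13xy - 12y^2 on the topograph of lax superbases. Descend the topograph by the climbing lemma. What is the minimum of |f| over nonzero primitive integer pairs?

translate: b→-7 (≡13 mod 20), so (10,13,12)→(10,-7,9)
flip: (10,-7,9)→(9,7,10)
reduced (well bottom): (9,7,10) with a≤c, −a<b≤a
well minimum |f| = |-9| = 9 (negative-definite)

9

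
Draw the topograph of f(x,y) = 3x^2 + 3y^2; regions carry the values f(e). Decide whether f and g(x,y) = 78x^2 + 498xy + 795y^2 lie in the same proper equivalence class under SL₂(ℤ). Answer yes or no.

D₁ = -36, D₂ = -36
f: reduced (well bottom): (3,0,3) with a≤c, −a<b≤a
g: translate: b→30 (≡498 mod 156), so (78,498,795)→(78,30,3)
g: flip: (78,30,3)→(3,-30,78)
g: translate: b→0 (≡-30 mod 6), so (3,-30,78)→(3,0,3)
g: reduced (well bottom): (3,0,3) with a≤c, −a<b≤a
reduced forms (3, 0, 3) vs (3, 0, 3) ⇒ equivalent

yes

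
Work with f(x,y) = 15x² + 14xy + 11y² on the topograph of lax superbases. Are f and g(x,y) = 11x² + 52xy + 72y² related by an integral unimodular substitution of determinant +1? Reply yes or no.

D₁ = -464, D₂ = -464
f: flip: (15,14,11)→(11,-14,15)
f: translate: b→8 (≡-14 mod 22), so (11,-14,15)→(11,8,12)
f: reduced (well bottom): (11,8,12) with a≤c, −a<b≤a
g: translate: b→8 (≡52 mod 22), so (11,52,72)→(11,8,12)
g: reduced (well bottom): (11,8,12) with a≤c, −a<b≤a
reduced forms (11, 8, 12) vs (11, 8, 12) ⇒ equivalent

yes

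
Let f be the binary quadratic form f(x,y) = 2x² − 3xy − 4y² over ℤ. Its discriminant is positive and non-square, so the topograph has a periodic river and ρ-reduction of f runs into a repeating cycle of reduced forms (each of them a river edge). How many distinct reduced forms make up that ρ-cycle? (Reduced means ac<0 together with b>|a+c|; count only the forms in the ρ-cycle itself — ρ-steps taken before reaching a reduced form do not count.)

D = 41, ⌊√D⌋ = 6
descent: ρ → (-4,3,2)  [lands on river]
river: ρ → (2,5,-2)
river: ρ → (-2,3,4)
river: ρ → (4,5,-1)
river: ρ → (-1,5,4)
river: ρ → (4,3,-2)
river: ρ → (-2,5,2)
river: ρ → (2,3,-4)
river: ρ → (-4,5,1)
river: ρ → (1,5,-4)
ρ-cycle length = 10 (tail of 1 descent step not counted)

10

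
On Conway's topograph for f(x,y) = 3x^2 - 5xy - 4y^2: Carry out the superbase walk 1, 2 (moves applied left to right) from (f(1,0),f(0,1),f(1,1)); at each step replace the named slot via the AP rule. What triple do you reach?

start (3,-4,-6) = (f(1,0),f(0,1),f(1,1))
replace slot 1: 2·((-4)+(-6)) − 3 = -23 → (-23,-4,-6)
replace slot 2: 2·((-23)+(-6)) − (-4) = -54 → (-23,-54,-6)

-23,-54,-6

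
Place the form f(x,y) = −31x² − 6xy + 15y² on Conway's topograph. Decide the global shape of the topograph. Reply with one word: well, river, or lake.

D = b²−4ac = (-6)² − 4·(-31)·15 = 1896
D > 0 non-square ⇒ indefinite ⇒ periodic river

river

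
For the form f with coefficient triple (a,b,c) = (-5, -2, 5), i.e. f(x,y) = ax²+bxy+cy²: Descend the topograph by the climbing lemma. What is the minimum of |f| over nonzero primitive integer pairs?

descent: ρ → (5,2,-5)  [lands on river]
river: ρ → (-5,8,2)
river: ρ → (2,8,-5)
river: ρ → (-5,2,5)
river: ρ → (5,8,-2)
river: ρ → (-2,8,5)
closes: descent 1, river 6
min |a| on river = 2

2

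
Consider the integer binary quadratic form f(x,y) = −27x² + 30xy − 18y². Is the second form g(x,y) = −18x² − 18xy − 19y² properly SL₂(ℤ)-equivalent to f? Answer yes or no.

D₁ = -1044, D₂ = -1044
f is negative-definite; reduce −f:
−f: translate: b→24 (≡-30 mod 54), so (27,-30,18)→(27,24,15)
−f: flip: (27,24,15)→(15,-24,27)
−f: translate: b→6 (≡-24 mod 30), so (15,-24,27)→(15,6,18)
−f: reduced (well bottom): (15,6,18) with a≤c, −a<b≤a
flip sign back: reduced form of f is (-15,-6,-18)
g is negative-definite; reduce −g:
−g: reduced (well bottom): (18,18,19) with a≤c, −a<b≤a
flip sign back: reduced form of g is (-18,-18,-19)
reduced forms (-15, -6, -18) vs (-18, -18, -19) ⇒ inequivalent

no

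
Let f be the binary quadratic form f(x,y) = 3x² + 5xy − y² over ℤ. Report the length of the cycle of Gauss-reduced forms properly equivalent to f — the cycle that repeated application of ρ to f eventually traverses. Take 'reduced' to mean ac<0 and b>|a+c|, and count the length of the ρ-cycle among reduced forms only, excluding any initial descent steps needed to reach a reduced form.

D = 37, ⌊√D⌋ = 6
river: ρ → (-1,5,3)
river: ρ → (3,1,-3)
river: ρ → (-3,5,1)
river: ρ → (1,5,-3)
river: ρ → (-3,1,3)
river: ρ → (3,5,-1)
ρ-cycle length = 6 (tail of 0 descent steps not counted)

6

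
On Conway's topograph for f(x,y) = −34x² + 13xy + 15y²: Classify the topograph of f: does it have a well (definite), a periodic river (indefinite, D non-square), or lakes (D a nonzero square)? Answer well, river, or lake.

D = b²−4ac = 13² − 4·(-34)·15 = 2209
D = 47² is a perfect square ⇒ form factors over ℤ ⇒ lakes

lake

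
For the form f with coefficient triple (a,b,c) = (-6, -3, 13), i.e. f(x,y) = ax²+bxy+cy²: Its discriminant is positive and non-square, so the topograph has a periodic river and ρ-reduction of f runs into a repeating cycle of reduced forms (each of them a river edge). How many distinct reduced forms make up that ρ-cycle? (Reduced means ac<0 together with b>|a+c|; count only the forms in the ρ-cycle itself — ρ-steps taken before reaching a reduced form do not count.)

D = 321, ⌊√D⌋ = 17
descent: ρ → (13,3,-6)
descent: ρ → (-6,9,10)  [lands on river]
river: ρ → (10,11,-5)
river: ρ → (-5,9,12)
river: ρ → (12,15,-2)
river: ρ → (-2,17,4)
river: ρ → (4,15,-6)
ρ-cycle length = 6 (tail of 2 descent steps not counted)

6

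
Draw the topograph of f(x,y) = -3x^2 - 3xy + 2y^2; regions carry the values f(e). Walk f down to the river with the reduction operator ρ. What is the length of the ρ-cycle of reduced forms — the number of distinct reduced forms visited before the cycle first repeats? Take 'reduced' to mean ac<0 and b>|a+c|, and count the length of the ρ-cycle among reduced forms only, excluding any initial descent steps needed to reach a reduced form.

D = 33, ⌊√D⌋ = 5
descent: ρ → (2,3,-3)  [lands on river]
river: ρ → (-3,3,2)
river: ρ → (2,5,-1)
river: ρ → (-1,5,2)
ρ-cycle length = 4 (tail of 1 descent step not counted)

4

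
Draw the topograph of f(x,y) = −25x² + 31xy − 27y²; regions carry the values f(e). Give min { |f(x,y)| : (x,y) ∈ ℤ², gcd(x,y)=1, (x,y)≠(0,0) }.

translate: b→19 (≡-31 mod 50), so (25,-31,27)→(25,19,21)
flip: (25,19,21)→(21,-19,25)
reduced (well bottom): (21,-19,25) with a≤c, −a<b≤a
well minimum |f| = |-21| = 21 (negative-definite)

21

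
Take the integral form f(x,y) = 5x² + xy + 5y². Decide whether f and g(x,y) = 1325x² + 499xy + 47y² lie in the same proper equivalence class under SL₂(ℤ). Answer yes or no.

D₁ = -99, D₂ = -99
f: reduced (well bottom): (5,1,5) with a≤c, −a<b≤a
g: flip: (1325,499,47)→(47,-499,1325)
g: translate: b→-29 (≡-499 mod 94), so (47,-499,1325)→(47,-29,5)
g: flip: (47,-29,5)→(5,29,47)
g: translate: b→-1 (≡29 mod 10), so (5,29,47)→(5,-1,5)
g: flip: (5,-1,5)→(5,1,5)
g: reduced (well bottom): (5,1,5) with a≤c, −a<b≤a
reduced forms (5, 1, 5) vs (5, 1, 5) ⇒ equivalent

yes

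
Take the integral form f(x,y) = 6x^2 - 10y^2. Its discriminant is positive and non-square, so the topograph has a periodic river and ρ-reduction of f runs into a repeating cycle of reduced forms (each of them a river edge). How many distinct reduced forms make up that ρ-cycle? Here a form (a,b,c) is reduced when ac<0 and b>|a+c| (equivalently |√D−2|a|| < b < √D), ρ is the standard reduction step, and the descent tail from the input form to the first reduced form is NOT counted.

D = 240, ⌊√D⌋ = 15
descent: ρ → (-10,0,6)
descent: ρ → (6,12,-4)  [lands on river]
river: ρ → (-4,12,6)
ρ-cycle length = 2 (tail of 2 descent steps not counted)

2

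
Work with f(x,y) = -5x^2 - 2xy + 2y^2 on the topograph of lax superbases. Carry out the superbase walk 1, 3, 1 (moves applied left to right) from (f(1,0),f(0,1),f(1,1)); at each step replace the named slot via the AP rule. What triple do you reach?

start (-5,2,-5) = (f(1,0),f(0,1),f(1,1))
replace slot 1: 2·(2+(-5)) − (-5) = -1 → (-1,2,-5)
replace slot 3: 2·((-1)+2) − (-5) = 7 → (-1,2,7)
replace slot 1: 2·(2+7) − (-1) = 19 → (19,2,7)

19,2,7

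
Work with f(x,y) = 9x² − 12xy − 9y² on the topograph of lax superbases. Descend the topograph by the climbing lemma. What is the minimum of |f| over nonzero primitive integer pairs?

descent: ρ → (-9,12,9)  [lands on river]
river: ρ → (9,6,-12)
river: ρ → (-12,18,3)
river: ρ → (3,18,-12)
river: ρ → (-12,6,9)
river: ρ → (9,12,-9)
river: ρ → (-9,6,12)
river: ρ → (12,18,-3)
river: ρ → (-3,18,12)
river: ρ → (12,6,-9)
closes: descent 1, river 10
min |a| on river = 3

3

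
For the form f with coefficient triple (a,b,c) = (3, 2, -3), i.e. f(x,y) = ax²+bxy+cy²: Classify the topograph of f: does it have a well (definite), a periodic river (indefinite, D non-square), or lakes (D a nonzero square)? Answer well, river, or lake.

D = b²−4ac = 2² − 4·3·(-3) = 40
D > 0 non-square ⇒ indefinite ⇒ periodic river

river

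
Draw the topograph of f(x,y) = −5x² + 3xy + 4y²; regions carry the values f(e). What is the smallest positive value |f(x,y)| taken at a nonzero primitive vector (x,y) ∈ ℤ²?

river: ρ → (4,5,-4)
river: ρ → (-4,3,5)
river: ρ → (5,7,-2)
river: ρ → (-2,9,1)
river: ρ → (1,9,-2)
river: ρ → (-2,7,5)
river: ρ → (5,3,-4)
river: ρ → (-4,5,4)
river: ρ → (4,3,-5)
river: ρ → (-5,7,2)
river: ρ → (2,9,-1)
river: ρ → (-1,9,2)
river: ρ → (2,7,-5)
river: ρ → (-5,3,4)
closes: descent 0, river 14
min |a| on river = 1

1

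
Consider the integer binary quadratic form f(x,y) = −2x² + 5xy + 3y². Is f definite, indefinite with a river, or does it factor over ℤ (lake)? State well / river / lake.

D = b²−4ac = 5² − 4·(-2)·3 = 49
D = 7² is a perfect square ⇒ form factors over ℤ ⇒ lakes

lake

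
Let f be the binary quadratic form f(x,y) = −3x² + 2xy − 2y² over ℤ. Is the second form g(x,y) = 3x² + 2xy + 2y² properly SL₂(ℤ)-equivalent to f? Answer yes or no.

D₁ = -20, D₂ = -20
f is negative-definite; reduce −f:
−f: flip: (3,-2,2)→(2,2,3)
−f: reduced (well bottom): (2,2,3) with a≤c, −a<b≤a
flip sign back: reduced form of f is (-2,-2,-3)
g: flip: (3,2,2)→(2,-2,3)
g: translate: b→2 (≡-2 mod 4), so (2,-2,3)→(2,2,3)
g: reduced (well bottom): (2,2,3) with a≤c, −a<b≤a
reduced forms (-2, -2, -3) vs (2, 2, 3) ⇒ inequivalent

no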